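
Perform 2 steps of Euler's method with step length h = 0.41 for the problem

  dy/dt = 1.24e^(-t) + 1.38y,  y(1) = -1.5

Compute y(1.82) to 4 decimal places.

Euler: y_{n+1} = y_n + h·f(t_n, y_n).
t=1.000000, y=-1.500000: f=-1.613829 → y ← -1.500000 + 0.41·(-1.613829) = -2.161670
t=1.410000, y=-2.161670: f=-2.680367 → y ← -2.161670 + 0.41·(-2.680367) = -3.260621
y(1.82) ≈ -3.2606

-3.2606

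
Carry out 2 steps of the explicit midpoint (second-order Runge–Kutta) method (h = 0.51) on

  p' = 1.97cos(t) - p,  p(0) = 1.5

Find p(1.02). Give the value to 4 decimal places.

Midpoint: k1 = f(t_n, p_n); k2 = f(t_n + h/2, p_n + (h/2)·k1); p_{n+1} = p_n + h·k2.
t=0.000000, p=1.500000:
  k1 = f(0.000000, 1.500000) = 0.470000
  k2 = f(0.255000, 1.619850) = 0.286447
  p ← 1.500000 + 0.51·0.286447 = 1.646088
t=0.510000, p=1.646088:
  k1 = f(0.510000, 1.646088) = 0.073219
  k2 = f(0.765000, 1.664759) = -0.243635
  p ← 1.646088 + 0.51·(-0.243635) = 1.521834
p(1.02) ≈ 1.5218

1.5218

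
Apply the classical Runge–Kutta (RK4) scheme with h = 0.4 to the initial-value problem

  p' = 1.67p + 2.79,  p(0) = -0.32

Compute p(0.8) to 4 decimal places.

3.4604

RK4: k1 = f(x_n, p_n); k2 = f(x_n + h/2, p_n + (h/2)·k1); k3 = f(x_n + h/2, p_n + (h/2)·k2); k4 = f(x_n + h, p_n + h·k3); p_{n+1} = p_n + (h/6)·(k1 + 2k2 + 2k3 + k4).
x=0.000000, p=-0.320000:
  k1 = f(0.000000, -0.320000) = 2.255600
  k2 = f(0.200000, 0.131120) = 3.008970
  k3 = f(0.200000, 0.281794) = 3.260596
  k4 = f(0.400000, 0.984238) = 4.433678
  p ← -0.320000 + (0.4/6)·(k1 + 2k2 + 2k3 + k4) = 0.961894
x=0.400000, p=0.961894:
  k1 = f(0.400000, 0.961894) = 4.396363
  k2 = f(0.600000, 1.841167) = 5.864748
  k3 = f(0.600000, 2.134844) = 6.355189
  k4 = f(0.800000, 3.503970) = 8.641629
  p ← 0.961894 + (0.4/6)·(k1 + 2k2 + 2k3 + k4) = 3.460419
p(0.8) ≈ 3.4604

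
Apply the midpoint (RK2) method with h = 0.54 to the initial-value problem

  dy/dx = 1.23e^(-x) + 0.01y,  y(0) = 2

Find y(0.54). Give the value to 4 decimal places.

2.5197

Midpoint: k1 = f(x_n, y_n); k2 = f(x_n + h/2, y_n + (h/2)·k1); y_{n+1} = y_n + h·k2.
x=0.000000, y=2.000000:
  k1 = f(0.000000, 2.000000) = 1.250000
  k2 = f(0.270000, 2.337500) = 0.962332
  y ← 2.000000 + 0.54·0.962332 = 2.519659
y(0.54) ≈ 2.5197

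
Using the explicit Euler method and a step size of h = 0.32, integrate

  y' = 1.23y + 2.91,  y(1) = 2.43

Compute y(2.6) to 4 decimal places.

Euler: y_{n+1} = y_n + h·f(x_n, y_n).
x=1.000000, y=2.430000: f=5.898900 → y ← 2.430000 + 0.32·5.898900 = 4.317648
x=1.320000, y=4.317648: f=8.220707 → y ← 4.317648 + 0.32·8.220707 = 6.948274
x=1.640000, y=6.948274: f=11.456377 → y ← 6.948274 + 0.32·11.456377 = 10.614315
x=1.960000, y=10.614315: f=15.965607 → y ← 10.614315 + 0.32·15.965607 = 15.723309
x=2.280000, y=15.723309: f=22.249671 → y ← 15.723309 + 0.32·22.249671 = 22.843204
y(2.6) ≈ 22.8432

22.8432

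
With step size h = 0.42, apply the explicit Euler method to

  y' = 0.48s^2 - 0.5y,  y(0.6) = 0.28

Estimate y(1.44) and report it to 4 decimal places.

0.4418

Euler: y_{n+1} = y_n + h·f(s_n, y_n).
s=0.600000, y=0.280000: f=0.032800 → y ← 0.280000 + 0.42·0.032800 = 0.293776
s=1.020000, y=0.293776: f=0.352504 → y ← 0.293776 + 0.42·0.352504 = 0.441828
y(1.44) ≈ 0.4418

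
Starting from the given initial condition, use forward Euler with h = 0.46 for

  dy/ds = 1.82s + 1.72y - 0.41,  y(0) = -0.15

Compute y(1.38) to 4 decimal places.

Euler: y_{n+1} = y_n + h·f(s_n, y_n).
s=0.000000, y=-0.150000: f=-0.668000 → y ← -0.150000 + 0.46·(-0.668000) = -0.457280
s=0.460000, y=-0.457280: f=-0.359322 → y ← -0.457280 + 0.46·(-0.359322) = -0.622568
s=0.920000, y=-0.622568: f=0.193583 → y ← -0.622568 + 0.46·0.193583 = -0.533520
y(1.38) ≈ -0.5335

-0.5335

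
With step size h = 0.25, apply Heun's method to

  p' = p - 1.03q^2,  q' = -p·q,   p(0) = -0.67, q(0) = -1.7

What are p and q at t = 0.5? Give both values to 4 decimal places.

-4.5157, -4.2017

Heun on (p,q): k1 = f(t_n, state_n); k2 = f(t_n + h, state_n + h·k1); state_{n+1} = state_n + (h/2)·(k1 + k2).
0.000000: (-0.670000, -1.700000)
  k1 = (-3.646700, -1.139000)
  predictor → (-1.581675, -1.984750)
  k2 = (-5.639085, -3.139229)
  → (-1.830723, -2.234779)
0.250000: (-1.830723, -2.234779)
  k1 = (-6.974786, -4.091261)
  predictor → (-3.574420, -3.257594)
  k2 = (-14.504695, -11.644007)
  → (-4.515658, -4.201687)
(p(0.5), q(0.5)) ≈ (-4.5157, -4.2017)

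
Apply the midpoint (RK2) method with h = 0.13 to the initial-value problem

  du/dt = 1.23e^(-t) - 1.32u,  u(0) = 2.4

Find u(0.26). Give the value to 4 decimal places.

Midpoint: k1 = f(t_n, u_n); k2 = f(t_n + h/2, u_n + (h/2)·k1); u_{n+1} = u_n + h·k2.
t=0.000000, u=2.400000:
  k1 = f(0.000000, 2.400000) = -1.938000
  k2 = f(0.065000, 2.274030) = -1.849127
  u ← 2.400000 + 0.13·(-1.849127) = 2.159614
t=0.130000, u=2.159614:
  k1 = f(0.130000, 2.159614) = -1.770632
  k2 = f(0.195000, 2.044522) = -1.686683
  u ← 2.159614 + 0.13·(-1.686683) = 1.940345
u(0.26) ≈ 1.9403

1.9403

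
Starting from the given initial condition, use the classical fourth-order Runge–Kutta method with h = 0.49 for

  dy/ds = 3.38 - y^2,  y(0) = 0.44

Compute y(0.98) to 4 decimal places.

RK4: k1 = f(s_n, y_n); k2 = f(s_n + h/2, y_n + (h/2)·k1); k3 = f(s_n + h/2, y_n + (h/2)·k2); k4 = f(s_n + h, y_n + h·k3); y_{n+1} = y_n + (h/6)·(k1 + 2k2 + 2k3 + k4).
s=0.000000, y=0.440000:
  k1 = f(0.000000, 0.440000) = 3.186400
  k2 = f(0.245000, 1.220668) = 1.889970
  k3 = f(0.245000, 0.903043) = 2.564514
  k4 = f(0.490000, 1.696612) = 0.501508
  y ← 0.440000 + (0.49/6)·(k1 + 2k2 + 2k3 + k4) = 1.468745
s=0.490000, y=1.468745:
  k1 = f(0.490000, 1.468745) = 1.222789
  k2 = f(0.735000, 1.768328) = 0.253016
  k3 = f(0.735000, 1.530734) = 1.036854
  k4 = f(0.980000, 1.976803) = -0.527752
  y ← 1.468745 + (0.49/6)·(k1 + 2k2 + 2k3 + k4) = 1.736185
y(0.98) ≈ 1.7362

1.7362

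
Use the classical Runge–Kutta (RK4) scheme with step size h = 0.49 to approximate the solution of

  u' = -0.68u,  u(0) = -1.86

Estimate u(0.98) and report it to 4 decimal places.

RK4: k1 = f(x_n, u_n); k2 = f(x_n + h/2, u_n + (h/2)·k1); k3 = f(x_n + h/2, u_n + (h/2)·k2); k4 = f(x_n + h, u_n + h·k3); u_{n+1} = u_n + (h/6)·(k1 + 2k2 + 2k3 + k4).
x=0.000000, u=-1.860000:
  k1 = f(0.000000, -1.860000) = 1.264800
  k2 = f(0.245000, -1.550124) = 1.054084
  k3 = f(0.245000, -1.601749) = 1.089190
  k4 = f(0.490000, -1.326297) = 0.901882
  u ← -1.860000 + (0.49/6)·(k1 + 2k2 + 2k3 + k4) = -1.332986
x=0.490000, u=-1.332986:
  k1 = f(0.490000, -1.332986) = 0.906431
  k2 = f(0.735000, -1.110911) = 0.755419
  k3 = f(0.735000, -1.147909) = 0.780578
  k4 = f(0.980000, -0.950503) = 0.646342
  u ← -1.332986 + (0.49/6)·(k1 + 2k2 + 2k3 + k4) = -0.955297
u(0.98) ≈ -0.9553

-0.9553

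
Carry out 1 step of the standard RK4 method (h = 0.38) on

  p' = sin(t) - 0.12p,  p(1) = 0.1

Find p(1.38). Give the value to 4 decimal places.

0.4385

RK4: k1 = f(t_n, p_n); k2 = f(t_n + h/2, p_n + (h/2)·k1); k3 = f(t_n + h/2, p_n + (h/2)·k2); k4 = f(t_n + h, p_n + h·k3); p_{n+1} = p_n + (h/6)·(k1 + 2k2 + 2k3 + k4).
t=1.000000, p=0.100000:
  k1 = f(1.000000, 0.100000) = 0.829471
  k2 = f(1.190000, 0.257599) = 0.897457
  k3 = f(1.190000, 0.270517) = 0.895907
  k4 = f(1.380000, 0.440445) = 0.929000
  p ← 0.100000 + (0.38/6)·(k1 + 2k2 + 2k3 + k4) = 0.438529
p(1.38) ≈ 0.4385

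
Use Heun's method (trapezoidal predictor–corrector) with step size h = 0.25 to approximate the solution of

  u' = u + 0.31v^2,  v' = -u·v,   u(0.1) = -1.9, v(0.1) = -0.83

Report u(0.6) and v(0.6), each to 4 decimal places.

-2.7231, -2.5492

Heun on (u,v): k1 = f(t_n, state_n); k2 = f(t_n + h, state_n + h·k1); state_{n+1} = state_n + (h/2)·(k1 + k2).
0.100000: (-1.900000, -0.830000)
  k1 = (-1.686441, -1.577000)
  predictor → (-2.321610, -1.224250)
  k2 = (-1.856986, -2.842231)
  → (-2.342928, -1.382404)
0.350000: (-2.342928, -1.382404)
  k1 = (-1.750506, -3.238873)
  predictor → (-2.780555, -2.192122)
  k2 = (-1.290881, -6.095316)
  → (-2.723102, -2.549178)
(u(0.6), v(0.6)) ≈ (-2.7231, -2.5492)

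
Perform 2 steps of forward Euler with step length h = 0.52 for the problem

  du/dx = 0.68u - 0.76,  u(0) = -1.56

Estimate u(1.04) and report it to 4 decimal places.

Euler: u_{n+1} = u_n + h·f(x_n, u_n).
x=0.000000, u=-1.560000: f=-1.820800 → u ← -1.560000 + 0.52·(-1.820800) = -2.506816
x=0.520000, u=-2.506816: f=-2.464635 → u ← -2.506816 + 0.52·(-2.464635) = -3.788426
u(1.04) ≈ -3.7884

-3.7884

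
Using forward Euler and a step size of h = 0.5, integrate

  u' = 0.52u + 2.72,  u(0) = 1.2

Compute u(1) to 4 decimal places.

4.9787

Euler: u_{n+1} = u_n + h·f(x_n, u_n).
x=0.000000, u=1.200000: f=3.344000 → u ← 1.200000 + 0.5·3.344000 = 2.872000
x=0.500000, u=2.872000: f=4.213440 → u ← 2.872000 + 0.5·4.213440 = 4.978720
u(1) ≈ 4.9787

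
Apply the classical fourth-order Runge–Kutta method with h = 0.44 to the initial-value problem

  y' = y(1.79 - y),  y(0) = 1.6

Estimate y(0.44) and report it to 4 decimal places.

1.6980

RK4: k1 = f(s_n, y_n); k2 = f(s_n + h/2, y_n + (h/2)·k1); k3 = f(s_n + h/2, y_n + (h/2)·k2); k4 = f(s_n + h, y_n + h·k3); y_{n+1} = y_n + (h/6)·(k1 + 2k2 + 2k3 + k4).
s=0.000000, y=1.600000:
  k1 = f(0.000000, 1.600000) = 0.304000
  k2 = f(0.220000, 1.666880) = 0.205226
  k3 = f(0.220000, 1.645150) = 0.238300
  k4 = f(0.440000, 1.704852) = 0.145165
  y ← 1.600000 + (0.44/6)·(k1 + 2k2 + 2k3 + k4) = 1.697989
y(0.44) ≈ 1.6980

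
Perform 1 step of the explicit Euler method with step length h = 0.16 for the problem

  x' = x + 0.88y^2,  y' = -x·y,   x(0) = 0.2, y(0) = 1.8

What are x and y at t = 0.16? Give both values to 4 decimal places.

0.6882, 1.7424

Euler on (x,y): x_{n+1} = x_n + h·x', y_{n+1} = y_n + h·y'.
0.000000: (0.200000, 1.800000); f=(3.051200, -0.360000) → (0.688192, 1.742400)
(x(0.16), y(0.16)) ≈ (0.6882, 1.7424)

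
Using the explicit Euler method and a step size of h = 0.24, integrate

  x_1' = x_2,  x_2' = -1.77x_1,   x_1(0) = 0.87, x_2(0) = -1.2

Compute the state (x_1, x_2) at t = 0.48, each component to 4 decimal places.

Euler on (x_1,x_2): x_1_{n+1} = x_1_n + h·x_1', x_2_{n+1} = x_2_n + h·x_2'.
0.000000: (0.870000, -1.200000); f=(-1.200000, -1.539900) → (0.582000, -1.569576)
0.240000: (0.582000, -1.569576); f=(-1.569576, -1.030140) → (0.205302, -1.816810)
(x_1(0.48), x_2(0.48)) ≈ (0.2053, -1.8168)

0.2053, -1.8168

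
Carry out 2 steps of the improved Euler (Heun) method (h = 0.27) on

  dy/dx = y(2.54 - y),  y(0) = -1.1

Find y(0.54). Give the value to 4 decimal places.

Heun: k1 = f(x_n, y_n); k2 = f(x_n + h, y_n + h·k1); y_{n+1} = y_n + (h/2)·(k1 + k2).
x=0.000000, y=-1.100000:
  k1 = f(0.000000, -1.100000) = -4.004000
  k2 = f(0.270000, -2.181080) = -10.297053
  y ← -1.100000 + (0.27/2)·(-4.004000 + (-10.297053)) = -3.030642
x=0.270000, y=-3.030642:
  k1 = f(0.270000, -3.030642) = -16.882623
  k2 = f(0.540000, -7.588950) = -76.868103
  y ← -3.030642 + (0.27/2)·(-16.882623 + (-76.868103)) = -15.686990
y(0.54) ≈ -15.6870

-15.6870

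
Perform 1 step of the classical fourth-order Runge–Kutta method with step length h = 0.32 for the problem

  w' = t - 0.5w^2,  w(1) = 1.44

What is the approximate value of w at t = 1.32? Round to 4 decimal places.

RK4: k1 = f(t_n, w_n); k2 = f(t_n + h/2, w_n + (h/2)·k1); k3 = f(t_n + h/2, w_n + (h/2)·k2); k4 = f(t_n + h, w_n + h·k3); w_{n+1} = w_n + (h/6)·(k1 + 2k2 + 2k3 + k4).
t=1.000000, w=1.440000:
  k1 = f(1.000000, 1.440000) = -0.036800
  k2 = f(1.160000, 1.434112) = 0.131661
  k3 = f(1.160000, 1.461066) = 0.092643
  k4 = f(1.320000, 1.469646) = 0.240071
  w ← 1.440000 + (0.32/6)·(k1 + 2k2 + 2k3 + k4) = 1.474767
w(1.32) ≈ 1.4748

1.4748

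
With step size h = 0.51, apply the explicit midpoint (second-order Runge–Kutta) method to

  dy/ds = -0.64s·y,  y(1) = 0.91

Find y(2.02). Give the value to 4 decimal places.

0.3384

Midpoint: k1 = f(s_n, y_n); k2 = f(s_n + h/2, y_n + (h/2)·k1); y_{n+1} = y_n + h·k2.
s=1.000000, y=0.910000:
  k1 = f(1.000000, 0.910000) = -0.582400
  k2 = f(1.255000, 0.761488) = -0.611627
  y ← 0.910000 + 0.51·(-0.611627) = 0.598070
s=1.510000, y=0.598070:
  k1 = f(1.510000, 0.598070) = -0.577975
  k2 = f(1.765000, 0.450687) = -0.509095
  y ← 0.598070 + 0.51·(-0.509095) = 0.338431
y(2.02) ≈ 0.3384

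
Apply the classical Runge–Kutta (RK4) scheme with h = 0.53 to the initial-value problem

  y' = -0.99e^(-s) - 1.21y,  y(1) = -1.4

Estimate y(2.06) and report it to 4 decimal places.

-0.5090

RK4: k1 = f(s_n, y_n); k2 = f(s_n + h/2, y_n + (h/2)·k1); k3 = f(s_n + h/2, y_n + (h/2)·k2); k4 = f(s_n + h, y_n + h·k3); y_{n+1} = y_n + (h/6)·(k1 + 2k2 + 2k3 + k4).
s=1.000000, y=-1.400000:
  k1 = f(1.000000, -1.400000) = 1.329799
  k2 = f(1.265000, -1.047603) = 0.988183
  k3 = f(1.265000, -1.138132) = 1.097722
  k4 = f(1.530000, -0.818207) = 0.775660
  y ← -1.400000 + (0.53/6)·(k1 + 2k2 + 2k3 + k4) = -0.845508
s=1.530000, y=-0.845508:
  k1 = f(1.530000, -0.845508) = 0.808694
  k2 = f(1.795000, -0.631204) = 0.599290
  k3 = f(1.795000, -0.686696) = 0.666436
  k4 = f(2.060000, -0.492297) = 0.469500
  y ← -0.845508 + (0.53/6)·(k1 + 2k2 + 2k3 + k4) = -0.508989
y(2.06) ≈ -0.5090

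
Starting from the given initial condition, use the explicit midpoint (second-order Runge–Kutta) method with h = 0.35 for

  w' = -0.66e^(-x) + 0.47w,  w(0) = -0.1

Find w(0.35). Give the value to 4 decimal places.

Midpoint: k1 = f(x_n, w_n); k2 = f(x_n + h/2, w_n + (h/2)·k1); w_{n+1} = w_n + h·k2.
x=0.000000, w=-0.100000:
  k1 = f(0.000000, -0.100000) = -0.707000
  k2 = f(0.175000, -0.223725) = -0.659192
  w ← -0.100000 + 0.35·(-0.659192) = -0.330717
w(0.35) ≈ -0.3307

-0.3307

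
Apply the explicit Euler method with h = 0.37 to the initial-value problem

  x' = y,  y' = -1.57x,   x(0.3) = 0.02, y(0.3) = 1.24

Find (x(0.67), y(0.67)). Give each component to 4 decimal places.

Euler on (x,y): x_{n+1} = x_n + h·x', y_{n+1} = y_n + h·y'.
0.300000: (0.020000, 1.240000); f=(1.240000, -0.031400) → (0.478800, 1.228382)
(x(0.67), y(0.67)) ≈ (0.4788, 1.2284)

0.4788, 1.2284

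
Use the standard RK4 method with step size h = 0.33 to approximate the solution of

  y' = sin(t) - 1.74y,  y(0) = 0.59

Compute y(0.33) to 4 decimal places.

RK4: k1 = f(t_n, y_n); k2 = f(t_n + h/2, y_n + (h/2)·k1); k3 = f(t_n + h/2, y_n + (h/2)·k2); k4 = f(t_n + h, y_n + h·k3); y_{n+1} = y_n + (h/6)·(k1 + 2k2 + 2k3 + k4).
t=0.000000, y=0.590000:
  k1 = f(0.000000, 0.590000) = -1.026600
  k2 = f(0.165000, 0.420611) = -0.567611
  k3 = f(0.165000, 0.496344) = -0.699387
  k4 = f(0.330000, 0.359202) = -0.300969
  y ← 0.590000 + (0.33/6)·(k1 + 2k2 + 2k3 + k4) = 0.377614
y(0.33) ≈ 0.3776

0.3776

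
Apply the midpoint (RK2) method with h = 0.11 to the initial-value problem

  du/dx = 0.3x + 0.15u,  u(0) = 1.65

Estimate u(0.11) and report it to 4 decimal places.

1.6793

Midpoint: k1 = f(x_n, u_n); k2 = f(x_n + h/2, u_n + (h/2)·k1); u_{n+1} = u_n + h·k2.
x=0.000000, u=1.650000:
  k1 = f(0.000000, 1.650000) = 0.247500
  k2 = f(0.055000, 1.663612) = 0.266042
  u ← 1.650000 + 0.11·0.266042 = 1.679265
u(0.11) ≈ 1.6793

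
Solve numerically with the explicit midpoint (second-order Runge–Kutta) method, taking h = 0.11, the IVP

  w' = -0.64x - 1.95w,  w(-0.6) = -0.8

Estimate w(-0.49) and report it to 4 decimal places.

-0.6130

Midpoint: k1 = f(x_n, w_n); k2 = f(x_n + h/2, w_n + (h/2)·k1); w_{n+1} = w_n + h·k2.
x=-0.600000, w=-0.800000:
  k1 = f(-0.600000, -0.800000) = 1.944000
  k2 = f(-0.545000, -0.693080) = 1.700306
  w ← -0.800000 + 0.11·1.700306 = -0.612966
w(-0.49) ≈ -0.6130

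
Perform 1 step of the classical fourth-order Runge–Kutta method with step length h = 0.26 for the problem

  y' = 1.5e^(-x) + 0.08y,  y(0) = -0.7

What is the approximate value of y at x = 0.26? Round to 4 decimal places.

-0.3675

RK4: k1 = f(x_n, y_n); k2 = f(x_n + h/2, y_n + (h/2)·k1); k3 = f(x_n + h/2, y_n + (h/2)·k2); k4 = f(x_n + h, y_n + h·k3); y_{n+1} = y_n + (h/6)·(k1 + 2k2 + 2k3 + k4).
x=0.000000, y=-0.700000:
  k1 = f(0.000000, -0.700000) = 1.444000
  k2 = f(0.130000, -0.512280) = 1.276161
  k3 = f(0.130000, -0.534099) = 1.274415
  k4 = f(0.260000, -0.368652) = 1.127085
  y ← -0.700000 + (0.26/6)·(k1 + 2k2 + 2k3 + k4) = -0.367536
y(0.26) ≈ -0.3675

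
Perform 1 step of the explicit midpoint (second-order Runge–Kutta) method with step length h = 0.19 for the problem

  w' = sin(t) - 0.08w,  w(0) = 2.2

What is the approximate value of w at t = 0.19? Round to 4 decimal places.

Midpoint: k1 = f(t_n, w_n); k2 = f(t_n + h/2, w_n + (h/2)·k1); w_{n+1} = w_n + h·k2.
t=0.000000, w=2.200000:
  k1 = f(0.000000, 2.200000) = -0.176000
  k2 = f(0.095000, 2.183280) = -0.079805
  w ← 2.200000 + 0.19·(-0.079805) = 2.184837
w(0.19) ≈ 2.1848

2.1848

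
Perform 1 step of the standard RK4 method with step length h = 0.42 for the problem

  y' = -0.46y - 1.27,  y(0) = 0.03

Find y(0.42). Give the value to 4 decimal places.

-0.4603

RK4: k1 = f(x_n, y_n); k2 = f(x_n + h/2, y_n + (h/2)·k1); k3 = f(x_n + h/2, y_n + (h/2)·k2); k4 = f(x_n + h, y_n + h·k3); y_{n+1} = y_n + (h/6)·(k1 + 2k2 + 2k3 + k4).
x=0.000000, y=0.030000:
  k1 = f(0.000000, 0.030000) = -1.283800
  k2 = f(0.210000, -0.239598) = -1.159785
  k3 = f(0.210000, -0.213555) = -1.171765
  k4 = f(0.420000, -0.462141) = -1.057415
  y ← 0.030000 + (0.42/6)·(k1 + 2k2 + 2k3 + k4) = -0.460302
y(0.42) ≈ -0.4603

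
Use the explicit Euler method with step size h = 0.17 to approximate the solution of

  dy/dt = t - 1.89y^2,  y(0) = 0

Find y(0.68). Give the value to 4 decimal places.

0.1707

Euler: y_{n+1} = y_n + h·f(t_n, y_n).
t=0.000000, y=0.000000: f=0.000000 → y ← 0.000000 + 0.17·0.000000 = 0.000000
t=0.170000, y=0.000000: f=0.170000 → y ← 0.000000 + 0.17·0.170000 = 0.028900
t=0.340000, y=0.028900: f=0.338421 → y ← 0.028900 + 0.17·0.338421 = 0.086432
t=0.510000, y=0.086432: f=0.495881 → y ← 0.086432 + 0.17·0.495881 = 0.170731
y(0.68) ≈ 0.1707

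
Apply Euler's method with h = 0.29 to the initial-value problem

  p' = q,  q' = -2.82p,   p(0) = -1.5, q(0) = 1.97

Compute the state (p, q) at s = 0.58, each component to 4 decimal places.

Euler on (p,q): p_{n+1} = p_n + h·p', q_{n+1} = q_n + h·q'.
0.000000: (-1.500000, 1.970000); f=(1.970000, 4.230000) → (-0.928700, 3.196700)
0.290000: (-0.928700, 3.196700); f=(3.196700, 2.618934) → (-0.001657, 3.956191)
(p(0.58), q(0.58)) ≈ (-0.0017, 3.9562)

-0.0017, 3.9562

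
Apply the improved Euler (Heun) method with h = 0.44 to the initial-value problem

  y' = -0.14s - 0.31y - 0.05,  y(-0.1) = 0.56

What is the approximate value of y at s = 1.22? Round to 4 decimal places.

Heun: k1 = f(s_n, y_n); k2 = f(s_n + h, y_n + h·k1); y_{n+1} = y_n + (h/2)·(k1 + k2).
s=-0.100000, y=0.560000:
  k1 = f(-0.100000, 0.560000) = -0.209600
  k2 = f(0.340000, 0.467776) = -0.242611
  y ← 0.560000 + (0.44/2)·(-0.209600 + (-0.242611)) = 0.460514
s=0.340000, y=0.460514:
  k1 = f(0.340000, 0.460514) = -0.240359
  k2 = f(0.780000, 0.354756) = -0.269174
  y ← 0.460514 + (0.44/2)·(-0.240359 + (-0.269174)) = 0.348416
s=0.780000, y=0.348416:
  k1 = f(0.780000, 0.348416) = -0.267209
  k2 = f(1.220000, 0.230844) = -0.292362
  y ← 0.348416 + (0.44/2)·(-0.267209 + (-0.292362)) = 0.225311
y(1.22) ≈ 0.2253

0.2253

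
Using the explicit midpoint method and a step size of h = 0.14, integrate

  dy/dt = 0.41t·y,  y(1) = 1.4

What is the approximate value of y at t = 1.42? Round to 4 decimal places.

Midpoint: k1 = f(t_n, y_n); k2 = f(t_n + h/2, y_n + (h/2)·k1); y_{n+1} = y_n + h·k2.
t=1.000000, y=1.400000:
  k1 = f(1.000000, 1.400000) = 0.574000
  k2 = f(1.070000, 1.440180) = 0.631807
  y ← 1.400000 + 0.14·0.631807 = 1.488453
t=1.140000, y=1.488453:
  k1 = f(1.140000, 1.488453) = 0.695703
  k2 = f(1.210000, 1.537152) = 0.762581
  y ← 1.488453 + 0.14·0.762581 = 1.595214
t=1.280000, y=1.595214:
  k1 = f(1.280000, 1.595214) = 0.837168
  k2 = f(1.350000, 1.653816) = 0.915387
  y ← 1.595214 + 0.14·0.915387 = 1.723369
y(1.42) ≈ 1.7234

1.7234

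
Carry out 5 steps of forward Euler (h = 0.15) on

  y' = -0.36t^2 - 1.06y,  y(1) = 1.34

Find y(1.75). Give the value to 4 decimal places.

Euler: y_{n+1} = y_n + h·f(t_n, y_n).
t=1.000000, y=1.340000: f=-1.780400 → y ← 1.340000 + 0.15·(-1.780400) = 1.072940
t=1.150000, y=1.072940: f=-1.613416 → y ← 1.072940 + 0.15·(-1.613416) = 0.830928
t=1.300000, y=0.830928: f=-1.489183 → y ← 0.830928 + 0.15·(-1.489183) = 0.607550
t=1.450000, y=0.607550: f=-1.400903 → y ← 0.607550 + 0.15·(-1.400903) = 0.397415
t=1.600000, y=0.397415: f=-1.342859 → y ← 0.397415 + 0.15·(-1.342859) = 0.195986
y(1.75) ≈ 0.1960

0.1960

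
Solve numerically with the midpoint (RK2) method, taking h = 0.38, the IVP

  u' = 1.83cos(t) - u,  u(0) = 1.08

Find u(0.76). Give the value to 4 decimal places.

1.3615

Midpoint: k1 = f(t_n, u_n); k2 = f(t_n + h/2, u_n + (h/2)·k1); u_{n+1} = u_n + h·k2.
t=0.000000, u=1.080000:
  k1 = f(0.000000, 1.080000) = 0.750000
  k2 = f(0.190000, 1.222500) = 0.574568
  u ← 1.080000 + 0.38·0.574568 = 1.298336
t=0.380000, u=1.298336:
  k1 = f(0.380000, 1.298336) = 0.401121
  k2 = f(0.570000, 1.374549) = 0.166130
  u ← 1.298336 + 0.38·0.166130 = 1.361465
u(0.76) ≈ 1.3615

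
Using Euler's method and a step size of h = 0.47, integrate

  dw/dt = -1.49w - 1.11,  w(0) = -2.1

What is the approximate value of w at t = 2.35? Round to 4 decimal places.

Euler: w_{n+1} = w_n + h·f(t_n, w_n).
t=0.000000, w=-2.100000: f=2.019000 → w ← -2.100000 + 0.47·2.019000 = -1.151070
t=0.470000, w=-1.151070: f=0.605094 → w ← -1.151070 + 0.47·0.605094 = -0.866676
t=0.940000, w=-0.866676: f=0.181347 → w ← -0.866676 + 0.47·0.181347 = -0.781443
t=1.410000, w=-0.781443: f=0.054350 → w ← -0.781443 + 0.47·0.054350 = -0.755898
t=1.880000, w=-0.755898: f=0.016289 → w ← -0.755898 + 0.47·0.016289 = -0.748243
w(2.35) ≈ -0.7482

-0.7482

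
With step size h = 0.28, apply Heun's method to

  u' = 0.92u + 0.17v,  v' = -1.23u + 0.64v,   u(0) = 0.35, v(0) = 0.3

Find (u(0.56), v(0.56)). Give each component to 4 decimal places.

Heun on (u,v): k1 = f(t_n, state_n); k2 = f(t_n + h, state_n + h·k1); state_{n+1} = state_n + (h/2)·(k1 + k2).
0.000000: (0.350000, 0.300000)
  k1 = (0.373000, -0.238500)
  predictor → (0.454440, 0.233220)
  k2 = (0.457732, -0.409700)
  → (0.466303, 0.209252)
0.280000: (0.466303, 0.209252)
  k1 = (0.464571, -0.439631)
  predictor → (0.596382, 0.086155)
  k2 = (0.563318, -0.678411)
  → (0.610207, 0.052726)
(u(0.56), v(0.56)) ≈ (0.6102, 0.0527)

0.6102, 0.0527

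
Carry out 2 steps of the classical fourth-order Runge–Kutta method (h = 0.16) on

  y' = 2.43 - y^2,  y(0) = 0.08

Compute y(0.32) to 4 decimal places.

RK4: k1 = f(x_n, y_n); k2 = f(x_n + h/2, y_n + (h/2)·k1); k3 = f(x_n + h/2, y_n + (h/2)·k2); k4 = f(x_n + h, y_n + h·k3); y_{n+1} = y_n + (h/6)·(k1 + 2k2 + 2k3 + k4).
x=0.000000, y=0.080000:
  k1 = f(0.000000, 0.080000) = 2.423600
  k2 = f(0.080000, 0.273888) = 2.354985
  k3 = f(0.080000, 0.268399) = 2.357962
  k4 = f(0.160000, 0.457274) = 2.220901
  y ← 0.080000 + (0.16/6)·(k1 + 2k2 + 2k3 + k4) = 0.455211
x=0.160000, y=0.455211:
  k1 = f(0.160000, 0.455211) = 2.222783
  k2 = f(0.240000, 0.633033) = 2.029269
  k3 = f(0.240000, 0.617552) = 2.048629
  k4 = f(0.320000, 0.782991) = 1.816925
  y ← 0.455211 + (0.16/6)·(k1 + 2k2 + 2k3 + k4) = 0.780424
y(0.32) ≈ 0.7804

0.7804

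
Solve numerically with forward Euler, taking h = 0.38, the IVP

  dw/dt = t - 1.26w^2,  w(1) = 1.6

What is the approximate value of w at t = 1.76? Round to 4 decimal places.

Euler: w_{n+1} = w_n + h·f(t_n, w_n).
t=1.000000, w=1.600000: f=-2.225600 → w ← 1.600000 + 0.38·(-2.225600) = 0.754272
t=1.380000, w=0.754272: f=0.663153 → w ← 0.754272 + 0.38·0.663153 = 1.006270
w(1.76) ≈ 1.0063

1.0063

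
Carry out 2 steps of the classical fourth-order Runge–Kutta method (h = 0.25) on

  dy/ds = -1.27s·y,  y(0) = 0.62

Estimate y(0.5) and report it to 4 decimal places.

RK4: k1 = f(s_n, y_n); k2 = f(s_n + h/2, y_n + (h/2)·k1); k3 = f(s_n + h/2, y_n + (h/2)·k2); k4 = f(s_n + h, y_n + h·k3); y_{n+1} = y_n + (h/6)·(k1 + 2k2 + 2k3 + k4).
s=0.000000, y=0.620000:
  k1 = f(0.000000, 0.620000) = 0.000000
  k2 = f(0.125000, 0.620000) = -0.098425
  k3 = f(0.125000, 0.607697) = -0.096472
  k4 = f(0.250000, 0.595882) = -0.189193
  y ← 0.620000 + (0.25/6)·(k1 + 2k2 + 2k3 + k4) = 0.595876
s=0.250000, y=0.595876:
  k1 = f(0.250000, 0.595876) = -0.189190
  k2 = f(0.375000, 0.572227) = -0.272523
  k3 = f(0.375000, 0.561810) = -0.267562
  k4 = f(0.500000, 0.528985) = -0.335906
  y ← 0.595876 + (0.25/6)·(k1 + 2k2 + 2k3 + k4) = 0.528989
y(0.5) ≈ 0.5290

0.5290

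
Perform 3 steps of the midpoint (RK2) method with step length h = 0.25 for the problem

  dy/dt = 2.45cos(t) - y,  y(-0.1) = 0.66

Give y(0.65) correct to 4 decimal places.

1.5028

Midpoint: k1 = f(t_n, y_n); k2 = f(t_n + h/2, y_n + (h/2)·k1); y_{n+1} = y_n + h·k2.
t=-0.100000, y=0.660000:
  k1 = f(-0.100000, 0.660000) = 1.777760
  k2 = f(0.025000, 0.882220) = 1.567014
  y ← 0.660000 + 0.25·1.567014 = 1.051754
t=0.150000, y=1.051754:
  k1 = f(0.150000, 1.051754) = 1.370736
  k2 = f(0.275000, 1.223096) = 1.134846
  y ← 1.051754 + 0.25·1.134846 = 1.335465
t=0.400000, y=1.335465:
  k1 = f(0.400000, 1.335465) = 0.921134
  k2 = f(0.525000, 1.450607) = 0.669437
  y ← 1.335465 + 0.25·0.669437 = 1.502824
y(0.65) ≈ 1.5028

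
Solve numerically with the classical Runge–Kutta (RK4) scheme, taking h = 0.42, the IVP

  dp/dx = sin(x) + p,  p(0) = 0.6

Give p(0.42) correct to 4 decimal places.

1.0136

RK4: k1 = f(x_n, p_n); k2 = f(x_n + h/2, p_n + (h/2)·k1); k3 = f(x_n + h/2, p_n + (h/2)·k2); k4 = f(x_n + h, p_n + h·k3); p_{n+1} = p_n + (h/6)·(k1 + 2k2 + 2k3 + k4).
x=0.000000, p=0.600000:
  k1 = f(0.000000, 0.600000) = 0.600000
  k2 = f(0.210000, 0.726000) = 0.934460
  k3 = f(0.210000, 0.796237) = 1.004696
  k4 = f(0.420000, 1.021973) = 1.429733
  p ← 0.600000 + (0.42/6)·(k1 + 2k2 + 2k3 + k4) = 1.013563
p(0.42) ≈ 1.0136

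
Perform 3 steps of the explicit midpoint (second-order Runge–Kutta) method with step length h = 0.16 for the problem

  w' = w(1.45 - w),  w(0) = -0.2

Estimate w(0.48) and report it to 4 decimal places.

-0.4594

Midpoint: k1 = f(t_n, w_n); k2 = f(t_n + h/2, w_n + (h/2)·k1); w_{n+1} = w_n + h·k2.
t=0.000000, w=-0.200000:
  k1 = f(0.000000, -0.200000) = -0.330000
  k2 = f(0.080000, -0.226400) = -0.379537
  w ← -0.200000 + 0.16·(-0.379537) = -0.260726
t=0.160000, w=-0.260726:
  k1 = f(0.160000, -0.260726) = -0.446031
  k2 = f(0.240000, -0.296408) = -0.517650
  w ← -0.260726 + 0.16·(-0.517650) = -0.343550
t=0.320000, w=-0.343550:
  k1 = f(0.320000, -0.343550) = -0.616174
  k2 = f(0.400000, -0.392844) = -0.723950
  w ← -0.343550 + 0.16·(-0.723950) = -0.459382
w(0.48) ≈ -0.4594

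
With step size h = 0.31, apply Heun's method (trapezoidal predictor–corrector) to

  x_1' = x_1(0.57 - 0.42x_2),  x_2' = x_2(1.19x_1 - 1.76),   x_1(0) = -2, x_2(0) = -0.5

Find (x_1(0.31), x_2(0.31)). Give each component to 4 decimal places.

Heun on (x_1,x_2): k1 = f(x_n, state_n); k2 = f(x_n + h, state_n + h·k1); state_{n+1} = state_n + (h/2)·(k1 + k2).
0.000000: (-2.000000, -0.500000)
  k1 = (-1.560000, 2.070000)
  predictor → (-2.483600, 0.141700)
  k2 = (-1.267843, -0.668184)
  → (-2.438316, -0.282719)
(x_1(0.31), x_2(0.31)) ≈ (-2.4383, -0.2827)

-2.4383, -0.2827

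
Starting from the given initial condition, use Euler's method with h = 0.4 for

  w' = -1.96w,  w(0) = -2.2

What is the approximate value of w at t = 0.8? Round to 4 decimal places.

Euler: w_{n+1} = w_n + h·f(t_n, w_n).
t=0.000000, w=-2.200000: f=4.312000 → w ← -2.200000 + 0.4·4.312000 = -0.475200
t=0.400000, w=-0.475200: f=0.931392 → w ← -0.475200 + 0.4·0.931392 = -0.102643
w(0.8) ≈ -0.1026

-0.1026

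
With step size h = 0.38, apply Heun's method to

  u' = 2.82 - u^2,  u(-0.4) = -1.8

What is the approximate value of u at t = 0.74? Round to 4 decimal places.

Heun: k1 = f(t_n, u_n); k2 = f(t_n + h, u_n + h·k1); u_{n+1} = u_n + (h/2)·(k1 + k2).
t=-0.400000, u=-1.800000:
  k1 = f(-0.400000, -1.800000) = -0.420000
  k2 = f(-0.020000, -1.959600) = -1.020032
  u ← -1.800000 + (0.38/2)·(-0.420000 + (-1.020032)) = -2.073606
t=-0.020000, u=-2.073606:
  k1 = f(-0.020000, -2.073606) = -1.479842
  k2 = f(0.360000, -2.635946) = -4.128212
  u ← -2.073606 + (0.38/2)·(-1.479842 + (-4.128212)) = -3.139136
t=0.360000, u=-3.139136:
  k1 = f(0.360000, -3.139136) = -7.034178
  k2 = f(0.740000, -5.812124) = -30.960786
  u ← -3.139136 + (0.38/2)·(-7.034178 + (-30.960786)) = -10.358180
u(0.74) ≈ -10.3582

-10.3582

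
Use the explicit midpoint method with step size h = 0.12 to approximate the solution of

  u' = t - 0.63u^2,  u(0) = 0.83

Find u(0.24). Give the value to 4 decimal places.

0.7649

Midpoint: k1 = f(t_n, u_n); k2 = f(t_n + h/2, u_n + (h/2)·k1); u_{n+1} = u_n + h·k2.
t=0.000000, u=0.830000:
  k1 = f(0.000000, 0.830000) = -0.434007
  k2 = f(0.060000, 0.803960) = -0.347201
  u ← 0.830000 + 0.12·(-0.347201) = 0.788336
t=0.120000, u=0.788336:
  k1 = f(0.120000, 0.788336) = -0.271528
  k2 = f(0.180000, 0.772044) = -0.195513
  u ← 0.788336 + 0.12·(-0.195513) = 0.764874
u(0.24) ≈ 0.7649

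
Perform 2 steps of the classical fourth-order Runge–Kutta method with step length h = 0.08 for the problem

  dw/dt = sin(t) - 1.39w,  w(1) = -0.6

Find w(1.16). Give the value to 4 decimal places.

RK4: k1 = f(t_n, w_n); k2 = f(t_n + h/2, w_n + (h/2)·k1); k3 = f(t_n + h/2, w_n + (h/2)·k2); k4 = f(t_n + h, w_n + h·k3); w_{n+1} = w_n + (h/6)·(k1 + 2k2 + 2k3 + k4).
t=1.000000, w=-0.600000:
  k1 = f(1.000000, -0.600000) = 1.675471
  k2 = f(1.040000, -0.532981) = 1.603248
  k3 = f(1.040000, -0.535870) = 1.607264
  k4 = f(1.080000, -0.471419) = 1.537230
  w ← -0.600000 + (0.08/6)·(k1 + 2k2 + 2k3 + k4) = -0.471550
t=1.080000, w=-0.471550:
  k1 = f(1.080000, -0.471550) = 1.537413
  k2 = f(1.120000, -0.410054) = 1.470075
  k3 = f(1.120000, -0.412747) = 1.473819
  k4 = f(1.160000, -0.353645) = 1.408369
  w ← -0.471550 + (0.08/6)·(k1 + 2k2 + 2k3 + k4) = -0.353769
w(1.16) ≈ -0.3538

-0.3538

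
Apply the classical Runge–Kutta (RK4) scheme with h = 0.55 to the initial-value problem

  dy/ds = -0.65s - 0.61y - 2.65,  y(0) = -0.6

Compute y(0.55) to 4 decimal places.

-1.7553

RK4: k1 = f(s_n, y_n); k2 = f(s_n + h/2, y_n + (h/2)·k1); k3 = f(s_n + h/2, y_n + (h/2)·k2); k4 = f(s_n + h, y_n + h·k3); y_{n+1} = y_n + (h/6)·(k1 + 2k2 + 2k3 + k4).
s=0.000000, y=-0.600000:
  k1 = f(0.000000, -0.600000) = -2.284000
  k2 = f(0.275000, -1.228100) = -2.079609
  k3 = f(0.275000, -1.171892) = -2.113896
  k4 = f(0.550000, -1.762643) = -1.932288
  y ← -0.600000 + (0.55/6)·(k1 + 2k2 + 2k3 + k4) = -1.755302
y(0.55) ≈ -1.7553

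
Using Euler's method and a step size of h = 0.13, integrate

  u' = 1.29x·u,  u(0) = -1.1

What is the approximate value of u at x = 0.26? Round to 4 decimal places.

Euler: u_{n+1} = u_n + h·f(x_n, u_n).
x=0.000000, u=-1.100000: f=0.000000 → u ← -1.100000 + 0.13·0.000000 = -1.100000
x=0.130000, u=-1.100000: f=-0.184470 → u ← -1.100000 + 0.13·(-0.184470) = -1.123981
u(0.26) ≈ -1.1240

-1.1240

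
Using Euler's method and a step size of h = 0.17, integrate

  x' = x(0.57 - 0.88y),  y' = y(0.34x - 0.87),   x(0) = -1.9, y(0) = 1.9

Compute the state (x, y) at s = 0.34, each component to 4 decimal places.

Euler on (x,y): x_{n+1} = x_n + h·x', y_{n+1} = y_n + h·y'.
0.000000: (-1.900000, 1.900000); f=(2.093800, -2.880400) → (-1.544054, 1.410332)
0.170000: (-1.544054, 1.410332); f=(1.036203, -1.967383) → (-1.367900, 1.075877)
(x(0.34), y(0.34)) ≈ (-1.3679, 1.0759)

-1.3679, 1.0759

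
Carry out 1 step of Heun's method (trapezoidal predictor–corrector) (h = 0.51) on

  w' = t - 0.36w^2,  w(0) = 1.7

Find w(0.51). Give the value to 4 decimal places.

Heun: k1 = f(t_n, w_n); k2 = f(t_n + h, w_n + h·k1); w_{n+1} = w_n + (h/2)·(k1 + k2).
t=0.000000, w=1.700000:
  k1 = f(0.000000, 1.700000) = -1.040400
  k2 = f(0.510000, 1.169396) = 0.017705
  w ← 1.700000 + (0.51/2)·(-1.040400 + 0.017705) = 1.439213
w(0.51) ≈ 1.4392

1.4392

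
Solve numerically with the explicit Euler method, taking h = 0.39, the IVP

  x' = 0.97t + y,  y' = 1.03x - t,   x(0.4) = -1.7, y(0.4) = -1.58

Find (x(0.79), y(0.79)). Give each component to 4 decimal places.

Euler on (x,y): x_{n+1} = x_n + h·x', y_{n+1} = y_n + h·y'.
0.400000: (-1.700000, -1.580000); f=(-1.192000, -2.151000) → (-2.164880, -2.418890)
(x(0.79), y(0.79)) ≈ (-2.1649, -2.4189)

-2.1649, -2.4189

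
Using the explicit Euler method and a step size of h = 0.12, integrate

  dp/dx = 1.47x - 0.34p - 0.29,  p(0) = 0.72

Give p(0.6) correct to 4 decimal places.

Euler: p_{n+1} = p_n + h·f(x_n, p_n).
x=0.000000, p=0.720000: f=-0.534800 → p ← 0.720000 + 0.12·(-0.534800) = 0.655824
x=0.120000, p=0.655824: f=-0.336580 → p ← 0.655824 + 0.12·(-0.336580) = 0.615434
x=0.240000, p=0.615434: f=-0.146448 → p ← 0.615434 + 0.12·(-0.146448) = 0.597861
x=0.360000, p=0.597861: f=0.035927 → p ← 0.597861 + 0.12·0.035927 = 0.602172
x=0.480000, p=0.602172: f=0.210862 → p ← 0.602172 + 0.12·0.210862 = 0.627475
p(0.6) ≈ 0.6275

0.6275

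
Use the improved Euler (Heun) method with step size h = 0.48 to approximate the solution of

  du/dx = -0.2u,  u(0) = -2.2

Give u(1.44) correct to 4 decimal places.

Heun: k1 = f(x_n, u_n); k2 = f(x_n + h, u_n + h·k1); u_{n+1} = u_n + (h/2)·(k1 + k2).
x=0.000000, u=-2.200000:
  k1 = f(0.000000, -2.200000) = 0.440000
  k2 = f(0.480000, -1.988800) = 0.397760
  u ← -2.200000 + (0.48/2)·(0.440000 + 0.397760) = -1.998938
x=0.480000, u=-1.998938:
  k1 = f(0.480000, -1.998938) = 0.399788
  k2 = f(0.960000, -1.807040) = 0.361408
  u ← -1.998938 + (0.48/2)·(0.399788 + 0.361408) = -1.816251
x=0.960000, u=-1.816251:
  k1 = f(0.960000, -1.816251) = 0.363250
  k2 = f(1.440000, -1.641891) = 0.328378
  u ← -1.816251 + (0.48/2)·(0.363250 + 0.328378) = -1.650260
u(1.44) ≈ -1.6503

-1.6503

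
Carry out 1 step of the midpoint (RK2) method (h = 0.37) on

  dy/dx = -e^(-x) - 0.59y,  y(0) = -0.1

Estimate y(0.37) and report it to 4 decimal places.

-0.3477

Midpoint: k1 = f(x_n, y_n); k2 = f(x_n + h/2, y_n + (h/2)·k1); y_{n+1} = y_n + h·k2.
x=0.000000, y=-0.100000:
  k1 = f(0.000000, -0.100000) = -0.941000
  k2 = f(0.185000, -0.274085) = -0.669394
  y ← -0.100000 + 0.37·(-0.669394) = -0.347676
y(0.37) ≈ -0.3477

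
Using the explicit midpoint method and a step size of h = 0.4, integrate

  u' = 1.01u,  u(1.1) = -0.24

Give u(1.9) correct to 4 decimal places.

-0.5297

Midpoint: k1 = f(x_n, u_n); k2 = f(x_n + h/2, u_n + (h/2)·k1); u_{n+1} = u_n + h·k2.
x=1.100000, u=-0.240000:
  k1 = f(1.100000, -0.240000) = -0.242400
  k2 = f(1.300000, -0.288480) = -0.291365
  u ← -0.240000 + 0.4·(-0.291365) = -0.356546
x=1.500000, u=-0.356546:
  k1 = f(1.500000, -0.356546) = -0.360111
  k2 = f(1.700000, -0.428568) = -0.432854
  u ← -0.356546 + 0.4·(-0.432854) = -0.529687
u(1.9) ≈ -0.5297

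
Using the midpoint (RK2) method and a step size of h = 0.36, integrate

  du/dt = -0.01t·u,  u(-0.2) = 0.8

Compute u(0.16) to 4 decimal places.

0.8001

Midpoint: k1 = f(t_n, u_n); k2 = f(t_n + h/2, u_n + (h/2)·k1); u_{n+1} = u_n + h·k2.
t=-0.200000, u=0.800000:
  k1 = f(-0.200000, 0.800000) = 0.001600
  k2 = f(-0.020000, 0.800288) = 0.000160
  u ← 0.800000 + 0.36·0.000160 = 0.800058
u(0.16) ≈ 0.8001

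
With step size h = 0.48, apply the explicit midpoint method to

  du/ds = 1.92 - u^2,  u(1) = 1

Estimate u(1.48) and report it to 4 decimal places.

1.2062

Midpoint: k1 = f(s_n, u_n); k2 = f(s_n + h/2, u_n + (h/2)·k1); u_{n+1} = u_n + h·k2.
s=1.000000, u=1.000000:
  k1 = f(1.000000, 1.000000) = 0.920000
  k2 = f(1.240000, 1.220800) = 0.429647
  u ← 1.000000 + 0.48·0.429647 = 1.206231
u(1.48) ≈ 1.2062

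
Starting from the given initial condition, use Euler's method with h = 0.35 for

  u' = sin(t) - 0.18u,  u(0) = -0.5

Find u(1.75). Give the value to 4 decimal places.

Euler: u_{n+1} = u_n + h·f(t_n, u_n).
t=0.000000, u=-0.500000: f=0.090000 → u ← -0.500000 + 0.35·0.090000 = -0.468500
t=0.350000, u=-0.468500: f=0.427228 → u ← -0.468500 + 0.35·0.427228 = -0.318970
t=0.700000, u=-0.318970: f=0.701632 → u ← -0.318970 + 0.35·0.701632 = -0.073399
t=1.050000, u=-0.073399: f=0.880635 → u ← -0.073399 + 0.35·0.880635 = 0.234823
t=1.400000, u=0.234823: f=0.943182 → u ← 0.234823 + 0.35·0.943182 = 0.564937
u(1.75) ≈ 0.5649

0.5649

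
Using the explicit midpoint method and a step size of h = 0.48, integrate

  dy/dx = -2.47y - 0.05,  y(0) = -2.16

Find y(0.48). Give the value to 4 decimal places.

Midpoint: k1 = f(x_n, y_n); k2 = f(x_n + h/2, y_n + (h/2)·k1); y_{n+1} = y_n + h·k2.
x=0.000000, y=-2.160000:
  k1 = f(0.000000, -2.160000) = 5.285200
  k2 = f(0.240000, -0.891552) = 2.152133
  y ← -2.160000 + 0.48·2.152133 = -1.126976
y(0.48) ≈ -1.1270

-1.1270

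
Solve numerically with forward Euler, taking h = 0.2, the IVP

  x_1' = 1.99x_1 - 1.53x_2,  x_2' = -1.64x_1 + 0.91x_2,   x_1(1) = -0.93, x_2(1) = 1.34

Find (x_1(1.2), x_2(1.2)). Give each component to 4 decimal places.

-1.7102, 1.8889

Euler on (x_1,x_2): x_1_{n+1} = x_1_n + h·x_1', x_2_{n+1} = x_2_n + h·x_2'.
1.000000: (-0.930000, 1.340000); f=(-3.900900, 2.744600) → (-1.710180, 1.888920)
(x_1(1.2), x_2(1.2)) ≈ (-1.7102, 1.8889)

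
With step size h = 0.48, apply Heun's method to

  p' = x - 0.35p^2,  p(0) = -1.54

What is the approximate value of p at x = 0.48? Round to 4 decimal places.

-1.9396

Heun: k1 = f(x_n, p_n); k2 = f(x_n + h, p_n + h·k1); p_{n+1} = p_n + (h/2)·(k1 + k2).
x=0.000000, p=-1.540000:
  k1 = f(0.000000, -1.540000) = -0.830060
  k2 = f(0.480000, -1.938429) = -0.835127
  p ← -1.540000 + (0.48/2)·(-0.830060 + (-0.835127)) = -1.939645
p(0.48) ≈ -1.9396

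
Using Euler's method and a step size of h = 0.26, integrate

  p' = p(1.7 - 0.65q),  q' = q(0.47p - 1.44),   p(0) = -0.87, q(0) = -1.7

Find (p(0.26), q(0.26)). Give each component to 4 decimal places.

-1.5045, -0.8828

Euler on (p,q): p_{n+1} = p_n + h·p', q_{n+1} = q_n + h·q'.
0.000000: (-0.870000, -1.700000); f=(-2.440350, 3.143130) → (-1.504491, -0.882786)
(p(0.26), q(0.26)) ≈ (-1.5045, -0.8828)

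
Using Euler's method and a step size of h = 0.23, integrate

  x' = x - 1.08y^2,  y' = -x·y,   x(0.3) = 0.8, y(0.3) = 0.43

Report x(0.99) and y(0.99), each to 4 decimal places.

Euler on (x,y): x_{n+1} = x_n + h·x', y_{n+1} = y_n + h·y'.
0.300000: (0.800000, 0.430000); f=(0.600308, -0.344000) → (0.938071, 0.350880)
0.530000: (0.938071, 0.350880); f=(0.805105, -0.329150) → (1.123245, 0.275175)
0.760000: (1.123245, 0.275175); f=(1.041466, -0.309089) → (1.362782, 0.204085)
(x(0.99), y(0.99)) ≈ (1.3628, 0.2041)

1.3628, 0.2041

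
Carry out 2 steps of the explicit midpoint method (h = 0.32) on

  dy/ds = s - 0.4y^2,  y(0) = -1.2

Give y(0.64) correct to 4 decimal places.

-1.4707

Midpoint: k1 = f(s_n, y_n); k2 = f(s_n + h/2, y_n + (h/2)·k1); y_{n+1} = y_n + h·k2.
s=0.000000, y=-1.200000:
  k1 = f(0.000000, -1.200000) = -0.576000
  k2 = f(0.160000, -1.292160) = -0.507871
  y ← -1.200000 + 0.32·(-0.507871) = -1.362519
s=0.320000, y=-1.362519:
  k1 = f(0.320000, -1.362519) = -0.422583
  k2 = f(0.480000, -1.430132) = -0.338111
  y ← -1.362519 + 0.32·(-0.338111) = -1.470714
y(0.64) ≈ -1.4707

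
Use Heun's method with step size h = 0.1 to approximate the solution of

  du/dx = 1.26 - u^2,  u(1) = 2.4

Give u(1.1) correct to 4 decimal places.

Heun: k1 = f(x_n, u_n); k2 = f(x_n + h, u_n + h·k1); u_{n+1} = u_n + (h/2)·(k1 + k2).
x=1.000000, u=2.400000:
  k1 = f(1.000000, 2.400000) = -4.500000
  k2 = f(1.100000, 1.950000) = -2.542500
  u ← 2.400000 + (0.1/2)·(-4.500000 + (-2.542500)) = 2.047875
u(1.1) ≈ 2.0479

2.0479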